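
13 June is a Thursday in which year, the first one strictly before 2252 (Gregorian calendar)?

2250

From one year to the next, a fixed date's weekday advances by 1, or by 2 when a Feb 29 lies between the two dates.
2252: June 13 is Sunday.
2251: Friday (−2)
2250: Thursday (−1)
13 June falls on a Thursday in 2250.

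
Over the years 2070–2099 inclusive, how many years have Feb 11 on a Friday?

Track Feb 11's weekday year by year (advancing +1, or +2 across a Feb 29):
  2070: Tue  2071: Wed (+1)  2072: Thu (+1)  2073: Sat (+2)  2074: Sun (+1)
  2075: Mon (+1)  2076: Tue (+1)  2077: Thu (+2)  2078: Fri (+1) ✓  2079: Sat (+1)
  2080: Sun (+1)  2081: Tue (+2)  2082: Wed (+1)  2083: Thu (+1)  2084: Fri (+1) ✓
  2085: Sun (+2)  2086: Mon (+1)  2087: Tue (+1)  2088: Wed (+1)  2089: Fri (+2) ✓
  2090: Sat (+1)  2091: Sun (+1)  2092: Mon (+1)  2093: Wed (+2)  2094: Thu (+1)
  2095: Fri (+1) ✓  2096: Sat (+1)  2097: Mon (+2)  2098: Tue (+1)  2099: Wed (+1)
Friday years: 2078, 2084, 2089, 2095 — 4 in total.

4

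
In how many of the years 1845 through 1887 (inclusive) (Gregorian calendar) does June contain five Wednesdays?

June has 30 days; it has five Wednesdays when Wednesday falls among the first (month-length − 28) days — i.e. when June 1 is one of Wednesday/Tuesday.
June 1 by year: 1845:Sun 1846:Mon 1847:Tue✓ 1848:Thu 1849:Fri 1850:Sat 1851:Sun 1852:Tue✓ 1853:Wed✓ 1854:Thu 1855:Fri 1856:Sun 1857:Mon 1858:Tue✓ 1859:Wed✓ …(13 more)… 1873:Sun 1874:Mon 1875:Tue✓ 1876:Thu 1877:Fri 1878:Sat 1879:Sun 1880:Tue✓ 1881:Wed✓ 1882:Thu 1883:Fri 1884:Sun 1885:Mon 1886:Tue✓ 1887:Wed✓
Years with five Wednesdays: 1847, 1852, 1853, 1858, 1859, 1864, 1869, 1870, 1875, 1880, 1881, 1886, 1887 → 13.

13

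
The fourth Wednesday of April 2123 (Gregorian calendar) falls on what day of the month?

April 1, 2123 is a Thursday, so the first Wednesday is the 7th.
The fourth Wednesday is 7 + 21 = 28.

28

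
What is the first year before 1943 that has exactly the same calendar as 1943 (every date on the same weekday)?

Two years share a calendar iff Jan 1 falls on the same weekday and both are leap or both are common. 1943: Jan 1 is Friday, common year.
1942: Jan 1 Thursday, common
1941: Jan 1 Wednesday, common
1940: Jan 1 Monday, leap
1939: Jan 1 Sunday, common
1938: Jan 1 Saturday, common
1937: Jan 1 Friday, common
1937 matches on both conditions.

1937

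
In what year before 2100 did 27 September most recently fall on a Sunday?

2099

From one year to the next, a fixed date's weekday advances by 1, or by 2 when a Feb 29 lies between the two dates.
2100: September 27 is Monday.
2099: Sunday (−1)
27 September falls on a Sunday in 2099.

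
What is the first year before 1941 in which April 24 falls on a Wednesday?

From one year to the next, a fixed date's weekday advances by 1, or by 2 when a Feb 29 lies between the two dates.
1941: April 24 is Thursday.
1940: Wednesday (−1)
April 24 falls on a Wednesday in 1940.

1940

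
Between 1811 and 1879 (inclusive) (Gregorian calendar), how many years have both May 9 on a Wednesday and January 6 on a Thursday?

0

Check each year's weekday for May 9 and January 6:
  1811: Thu/Sun  1812: Sat/Mon  1813: Sun/Wed  1814: Mon/Thu  1815: Tue/Fri  1816: Thu/Sat  1817: Fri/Mon  1818: Sat/Tue  1819: Sun/Wed  1820: Tue/Thu  1821: Wed/Sat  1822: Thu/Sun  1823: Fri/Mon  1824: Sun/Tue  …(41 more)…  1866: Wed/Sat  1867: Thu/Sun  1868: Sat/Mon  1869: Sun/Wed  1870: Mon/Thu  1871: Tue/Fri  1872: Thu/Sat  1873: Fri/Mon  1874: Sat/Tue  1875: Sun/Wed  1876: Tue/Thu  1877: Wed/Sat  1878: Thu/Sun  1879: Fri/Mon
Both conditions hold in: no year — 0.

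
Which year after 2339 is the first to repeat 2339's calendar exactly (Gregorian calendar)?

2350

Two years share a calendar iff Jan 1 falls on the same weekday and both are leap or both are common. 2339: Jan 1 is Sunday, common year.
2340: Jan 1 Monday, leap
2341: Jan 1 Wednesday, common
2342: Jan 1 Thursday, common
2343: Jan 1 Friday, common
2344: Jan 1 Saturday, leap
2345: Jan 1 Monday, common
2346: Jan 1 Tuesday, common
2347: Jan 1 Wednesday, common
2348: Jan 1 Thursday, leap
2349: Jan 1 Saturday, common
2350: Jan 1 Sunday, common
2350 matches on both conditions.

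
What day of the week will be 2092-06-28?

Saturday

January 1, 2092 is a Tuesday.
June 28 is day 180 of the year, i.e. 179 days after Jan 1.
179 mod 7 = 4, so advance 4 weekdays from Tuesday: Saturday.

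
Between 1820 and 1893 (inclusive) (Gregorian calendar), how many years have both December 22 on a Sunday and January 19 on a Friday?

Check each year's weekday for December 22 and January 19:
  1820: Fri/Wed  1821: Sat/Fri  1822: Sun/Sat  1823: Mon/Sun  1824: Wed/Mon  1825: Thu/Wed  1826: Fri/Thu  1827: Sat/Fri  1828: Mon/Sat  1829: Tue/Mon  1830: Wed/Tue  1831: Thu/Wed  1832: Sat/Thu  1833: Sun/Sat  …(46 more)…  1880: Wed/Mon  1881: Thu/Wed  1882: Fri/Thu  1883: Sat/Fri  1884: Mon/Sat  1885: Tue/Mon  1886: Wed/Tue  1887: Thu/Wed  1888: Sat/Thu  1889: Sun/Sat  1890: Mon/Sun  1891: Tue/Mon  1892: Thu/Tue  1893: Fri/Thu
Both conditions hold in: 1844, 1872 — 2.

2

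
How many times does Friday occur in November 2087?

November 2087 has 30 days and begins on Saturday.
The first Friday is November 7.
Fridays fall on 7, 14, 21, 28 — that's 4.

4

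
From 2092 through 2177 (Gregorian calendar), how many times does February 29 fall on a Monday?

3

Leap years in 2092–2177: 21 of them.
Feb 29 weekday advances by 5 (mod 7) from one leap year to the next four years later (or differs when a century non-leap intervenes).
Leap-day weekdays: 2092:Fri 2096:Wed 2104:Fri 2108:Wed 2112:Mon✓ 2116:Sat 2120:Thu 2124:Tue 2128:Sun 2132:Fri 2136:Wed 2140:Mon✓ 2144:Sat 2148:Thu 2152:Tue 2156:Sun 2160:Fri 2164:Wed 2168:Mon✓ 2172:Sat 2176:Thu
Monday: 2112, 2140, 2168 → 3.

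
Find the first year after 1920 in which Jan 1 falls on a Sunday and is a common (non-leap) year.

1922

Jan 1 advances by 2 weekdays after a leap year and by 1 after a common year.
1920: Jan 1 is Thursday (leap).
1921: Saturday
1922: Sunday
1922 begins on a Sunday and is a common year.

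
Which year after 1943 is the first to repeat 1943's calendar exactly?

Two years share a calendar iff Jan 1 falls on the same weekday and both are leap or both are common. 1943: Jan 1 is Friday, common year.
1944: Jan 1 Saturday, leap
1945: Jan 1 Monday, common
1946: Jan 1 Tuesday, common
1947: Jan 1 Wednesday, common
1948: Jan 1 Thursday, leap
1949: Jan 1 Saturday, common
1950: Jan 1 Sunday, common
1951: Jan 1 Monday, common
1952: Jan 1 Tuesday, leap
1953: Jan 1 Thursday, common
1954: Jan 1 Friday, common
1954 matches on both conditions.

1954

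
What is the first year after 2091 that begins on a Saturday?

2095

Jan 1 advances by 2 weekdays after a leap year and by 1 after a common year.
2091: Jan 1 is Monday.
2092: Tuesday (leap)
2093: Thursday
2094: Friday
2095: Saturday
2095 begins on a Saturday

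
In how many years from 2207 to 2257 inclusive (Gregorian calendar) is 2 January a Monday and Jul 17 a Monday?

6

Check each year's weekday for 2 January and Jul 17:
  2207: Fri/Fri  2208: Sat/Sun  2209: Mon/Mon ✓  2210: Tue/Tue  2211: Wed/Wed  2212: Thu/Fri  2213: Sat/Sat  2214: Sun/Sun  2215: Mon/Mon ✓  2216: Tue/Wed  2217: Thu/Thu  2218: Fri/Fri  2219: Sat/Sat  2220: Sun/Mon  …(23 more)…  2244: Tue/Wed  2245: Thu/Thu  2246: Fri/Fri  2247: Sat/Sat  2248: Sun/Mon  2249: Tue/Tue  2250: Wed/Wed  2251: Thu/Thu  2252: Fri/Sat  2253: Sun/Sun  2254: Mon/Mon ✓  2255: Tue/Tue  2256: Wed/Thu  2257: Fri/Fri
Both conditions hold in: 2209, 2215, 2226, 2237, 2243, 2254 — 6.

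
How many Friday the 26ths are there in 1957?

Check the 26th of each month of 1957: Jan 26: Sat, Feb 26: Tue, Mar 26: Tue, Apr 26: Fri, May 26: Sun, Jun 26: Wed, Jul 26: Fri, Aug 26: Mon, Sep 26: Thu, Oct 26: Sat, Nov 26: Tue, Dec 26: Thu.
Friday occurs in April, July — 2 months.

2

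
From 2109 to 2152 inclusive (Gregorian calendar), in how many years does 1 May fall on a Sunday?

Track 1 May's weekday year by year (advancing +1, or +2 across a Feb 29):
  2109: Wed  2110: Thu (+1)  2111: Fri (+1)  2112: Sun (+2) ✓  2113: Mon (+1)
  2114: Tue (+1)  2115: Wed (+1)  2116: Fri (+2)  2117: Sat (+1)  2118: Sun (+1) ✓
  2119: Mon (+1)  2120: Wed (+2)  2121: Thu (+1)  2122: Fri (+1)  … (16 more years) …
  2139: Fri (+1)  2140: Sun (+2) ✓  2141: Mon (+1)  2142: Tue (+1)  2143: Wed (+1)
  2144: Fri (+2)  2145: Sat (+1)  2146: Sun (+1) ✓  2147: Mon (+1)  2148: Wed (+2)
  2149: Thu (+1)  2150: Fri (+1)  2151: Sat (+1)  2152: Mon (+2)
Sunday years: 2112, 2118, 2129, 2135, 2140, 2146 — 6 in total.

6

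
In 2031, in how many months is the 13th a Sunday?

2

Check the 13th of each month of 2031: Jan 13: Mon, Feb 13: Thu, Mar 13: Thu, Apr 13: Sun, May 13: Tue, Jun 13: Fri, Jul 13: Sun, Aug 13: Wed, Sep 13: Sat, Oct 13: Mon, Nov 13: Thu, Dec 13: Sat.
Sunday occurs in April, July — 2 months.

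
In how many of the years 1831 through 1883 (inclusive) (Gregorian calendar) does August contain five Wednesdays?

August has 31 days; it has five Wednesdays when Wednesday falls among the first (month-length − 28) days — i.e. when August 1 is one of Wednesday/Tuesday/Monday.
August 1 by year: 1831:Mon✓ 1832:Wed✓ 1833:Thu 1834:Fri 1835:Sat 1836:Mon✓ 1837:Tue✓ 1838:Wed✓ 1839:Thu 1840:Sat 1841:Sun 1842:Mon✓ 1843:Tue✓ 1844:Thu 1845:Fri …(23 more)… 1869:Sun 1870:Mon✓ 1871:Tue✓ 1872:Thu 1873:Fri 1874:Sat 1875:Sun 1876:Tue✓ 1877:Wed✓ 1878:Thu 1879:Fri 1880:Sun 1881:Mon✓ 1882:Tue✓ 1883:Wed✓
Years with five Wednesdays: 1831, 1832, 1836, 1837, 1838, 1842, 1843, 1848, 1849, 1853, 1854, 1855, 1859, 1860, 1864, 1865, 1866, 1870, 1871, 1876, 1877, 1881, 1882, 1883 → 24.

24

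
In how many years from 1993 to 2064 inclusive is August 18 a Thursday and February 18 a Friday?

8

Check each year's weekday for August 18 and February 18:
  1993: Wed/Thu  1994: Thu/Fri ✓  1995: Fri/Sat  1996: Sun/Sun  1997: Mon/Tue  1998: Tue/Wed  1999: Wed/Thu  2000: Fri/Fri  2001: Sat/Sun  2002: Sun/Mon  2003: Mon/Tue  2004: Wed/Wed  2005: Thu/Fri ✓  2006: Fri/Sat  …(44 more)…  2051: Fri/Sat  2052: Sun/Sun  2053: Mon/Tue  2054: Tue/Wed  2055: Wed/Thu  2056: Fri/Fri  2057: Sat/Sun  2058: Sun/Mon  2059: Mon/Tue  2060: Wed/Wed  2061: Thu/Fri ✓  2062: Fri/Sat  2063: Sat/Sun  2064: Mon/Mon
Both conditions hold in: 1994, 2005, 2011, 2022, 2033, 2039, 2050, 2061 — 8.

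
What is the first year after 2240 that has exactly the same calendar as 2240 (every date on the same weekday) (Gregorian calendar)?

2268

Two years share a calendar iff Jan 1 falls on the same weekday and both are leap or both are common. 2240: Jan 1 is Wednesday, leap year.
2241: Jan 1 Friday, common
2242: Jan 1 Saturday, common
2243: Jan 1 Sunday, common
2244: Jan 1 Monday, leap
2245: Jan 1 Wednesday, common
2246: Jan 1 Thursday, common
2247: Jan 1 Friday, common
2248: Jan 1 Saturday, leap
2249: Jan 1 Monday, common
2250: Jan 1 Tuesday, common
2251: Jan 1 Wednesday, common
2252: Jan 1 Thursday, leap
2253: Jan 1 Saturday, common
2254: Jan 1 Sunday, common
2255: Jan 1 Monday, common
2256: Jan 1 Tuesday, leap
2257: Jan 1 Thursday, common
2258: Jan 1 Friday, common
2259: Jan 1 Saturday, common
2260: Jan 1 Sunday, leap
2261: Jan 1 Tuesday, common
2262: Jan 1 Wednesday, common
2263: Jan 1 Thursday, common
2264: Jan 1 Friday, leap
2265: Jan 1 Sunday, common
2266: Jan 1 Monday, common
2267: Jan 1 Tuesday, common
2268: Jan 1 Wednesday, leap
2268 matches on both conditions.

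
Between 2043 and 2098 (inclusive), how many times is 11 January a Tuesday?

Track 11 January's weekday year by year (advancing +1, or +2 across a Feb 29):
  2043: Sun  2044: Mon (+1)  2045: Wed (+2)  2046: Thu (+1)  2047: Fri (+1)
  2048: Sat (+1)  2049: Mon (+2)  2050: Tue (+1) ✓  2051: Wed (+1)  2052: Thu (+1)
  2053: Sat (+2)  2054: Sun (+1)  2055: Mon (+1)  2056: Tue (+1) ✓  … (28 more years) …
  2085: Thu (+2)  2086: Fri (+1)  2087: Sat (+1)  2088: Sun (+1)  2089: Tue (+2) ✓
  2090: Wed (+1)  2091: Thu (+1)  2092: Fri (+1)  2093: Sun (+2)  2094: Mon (+1)
  2095: Tue (+1) ✓  2096: Wed (+1)  2097: Fri (+2)  2098: Sat (+1)
Tuesday years: 2050, 2056, 2061, 2067, 2078, 2084, 2089, 2095 — 8 in total.

8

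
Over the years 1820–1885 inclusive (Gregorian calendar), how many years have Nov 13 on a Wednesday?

9

Track Nov 13's weekday year by year (advancing +1, or +2 across a Feb 29):
  1820: Mon  1821: Tue (+1)  1822: Wed (+1) ✓  1823: Thu (+1)  1824: Sat (+2)
  1825: Sun (+1)  1826: Mon (+1)  1827: Tue (+1)  1828: Thu (+2)  1829: Fri (+1)
  1830: Sat (+1)  1831: Sun (+1)  1832: Tue (+2)  1833: Wed (+1) ✓  … (38 more years) …
  1872: Wed (+2) ✓  1873: Thu (+1)  1874: Fri (+1)  1875: Sat (+1)  1876: Mon (+2)
  1877: Tue (+1)  1878: Wed (+1) ✓  1879: Thu (+1)  1880: Sat (+2)  1881: Sun (+1)
  1882: Mon (+1)  1883: Tue (+1)  1884: Thu (+2)  1885: Fri (+1)
Wednesday years: 1822, 1833, 1839, 1844, 1850, 1861, 1867, 1872, 1878 — 9 in total.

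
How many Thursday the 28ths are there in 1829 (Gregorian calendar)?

Check the 28th of each month of 1829: Jan 28: Wed, Feb 28: Sat, Mar 28: Sat, Apr 28: Tue, May 28: Thu, Jun 28: Sun, Jul 28: Tue, Aug 28: Fri, Sep 28: Mon, Oct 28: Wed, Nov 28: Sat, Dec 28: Mon.
Thursday occurs in May — 1 month.

1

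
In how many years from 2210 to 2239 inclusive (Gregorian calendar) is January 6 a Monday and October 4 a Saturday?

3

Check each year's weekday for January 6 and October 4:
  2210: Sat/Thu  2211: Sun/Fri  2212: Mon/Sun  2213: Wed/Mon  2214: Thu/Tue  2215: Fri/Wed  2216: Sat/Fri  2217: Mon/Sat ✓  2218: Tue/Sun  2219: Wed/Mon  2220: Thu/Wed  2221: Sat/Thu  2222: Sun/Fri  2223: Mon/Sat ✓  2224: Tue/Mon  2225: Thu/Tue  2226: Fri/Wed  2227: Sat/Thu  2228: Sun/Sat  2229: Tue/Sun  2230: Wed/Mon  2231: Thu/Tue  2232: Fri/Thu  2233: Sun/Fri  2234: Mon/Sat ✓  2235: Tue/Sun  2236: Wed/Tue  2237: Fri/Wed  2238: Sat/Thu  2239: Sun/Fri
Both conditions hold in: 2217, 2223, 2234 — 3.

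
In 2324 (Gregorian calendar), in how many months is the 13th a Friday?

Check the 13th of each month of 2324: Jan 13: Sun, Feb 13: Wed, Mar 13: Thu, Apr 13: Sun, May 13: Tue, Jun 13: Fri, Jul 13: Sun, Aug 13: Wed, Sep 13: Sat, Oct 13: Mon, Nov 13: Thu, Dec 13: Sat.
Friday occurs in June — 1 month.

1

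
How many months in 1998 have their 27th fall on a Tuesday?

2

Check the 27th of each month of 1998: Jan 27: Tue, Feb 27: Fri, Mar 27: Fri, Apr 27: Mon, May 27: Wed, Jun 27: Sat, Jul 27: Mon, Aug 27: Thu, Sep 27: Sun, Oct 27: Tue, Nov 27: Fri, Dec 27: Sun.
Tuesday occurs in January, October — 2 months.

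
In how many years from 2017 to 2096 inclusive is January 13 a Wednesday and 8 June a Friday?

0

Check each year's weekday for January 13 and 8 June:
  2017: Fri/Thu  2018: Sat/Fri  2019: Sun/Sat  2020: Mon/Mon  2021: Wed/Tue  2022: Thu/Wed  2023: Fri/Thu  2024: Sat/Sat  2025: Mon/Sun  2026: Tue/Mon  2027: Wed/Tue  2028: Thu/Thu  2029: Sat/Fri  2030: Sun/Sat  …(52 more)…  2083: Wed/Tue  2084: Thu/Thu  2085: Sat/Fri  2086: Sun/Sat  2087: Mon/Sun  2088: Tue/Tue  2089: Thu/Wed  2090: Fri/Thu  2091: Sat/Fri  2092: Sun/Sun  2093: Tue/Mon  2094: Wed/Tue  2095: Thu/Wed  2096: Fri/Fri
Both conditions hold in: no year — 0.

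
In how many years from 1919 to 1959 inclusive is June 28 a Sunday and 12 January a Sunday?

Check each year's weekday for June 28 and 12 January:
  1919: Sat/Sun  1920: Mon/Mon  1921: Tue/Wed  1922: Wed/Thu  1923: Thu/Fri  1924: Sat/Sat  1925: Sun/Mon  1926: Mon/Tue  1927: Tue/Wed  1928: Thu/Thu  1929: Fri/Sat  1930: Sat/Sun  1931: Sun/Mon  1932: Tue/Tue  …(13 more)…  1946: Fri/Sat  1947: Sat/Sun  1948: Mon/Mon  1949: Tue/Wed  1950: Wed/Thu  1951: Thu/Fri  1952: Sat/Sat  1953: Sun/Mon  1954: Mon/Tue  1955: Tue/Wed  1956: Thu/Thu  1957: Fri/Sat  1958: Sat/Sun  1959: Sun/Mon
Both conditions hold in: 1936 — 1.

1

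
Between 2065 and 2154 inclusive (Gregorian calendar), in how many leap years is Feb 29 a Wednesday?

4

Leap years in 2065–2154: 21 of them.
Feb 29 weekday advances by 5 (mod 7) from one leap year to the next four years later (or differs when a century non-leap intervenes).
Leap-day weekdays: 2068:Wed✓ 2072:Mon 2076:Sat 2080:Thu 2084:Tue 2088:Sun 2092:Fri 2096:Wed✓ 2104:Fri 2108:Wed✓ 2112:Mon 2116:Sat 2120:Thu 2124:Tue 2128:Sun 2132:Fri 2136:Wed✓ 2140:Mon 2144:Sat 2148:Thu 2152:Tue
Wednesday: 2068, 2096, 2108, 2136 → 4.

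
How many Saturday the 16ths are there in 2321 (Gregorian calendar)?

Check the 16th of each month of 2321: Jan 16: Sun, Feb 16: Wed, Mar 16: Wed, Apr 16: Sat, May 16: Mon, Jun 16: Thu, Jul 16: Sat, Aug 16: Tue, Sep 16: Fri, Oct 16: Sun, Nov 16: Wed, Dec 16: Fri.
Saturday occurs in April, July — 2 months.

2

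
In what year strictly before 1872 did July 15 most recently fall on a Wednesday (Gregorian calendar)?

1868

From one year to the next, a fixed date's weekday advances by 1, or by 2 when a Feb 29 lies between the two dates.
1872: July 15 is Monday.
1871: Saturday (−2)
1870: Friday (−1)
1869: Thursday (−1)
1868: Wednesday (−1)
July 15 falls on a Wednesday in 1868.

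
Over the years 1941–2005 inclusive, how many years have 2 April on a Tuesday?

9

Track 2 April's weekday year by year (advancing +1, or +2 across a Feb 29):
  1941: Wed  1942: Thu (+1)  1943: Fri (+1)  1944: Sun (+2)  1945: Mon (+1)
  1946: Tue (+1) ✓  1947: Wed (+1)  1948: Fri (+2)  1949: Sat (+1)  1950: Sun (+1)
  1951: Mon (+1)  1952: Wed (+2)  1953: Thu (+1)  1954: Fri (+1)  … (37 more years) …
  1992: Thu (+2)  1993: Fri (+1)  1994: Sat (+1)  1995: Sun (+1)  1996: Tue (+2) ✓
  1997: Wed (+1)  1998: Thu (+1)  1999: Fri (+1)  2000: Sun (+2)  2001: Mon (+1)
  2002: Tue (+1) ✓  2003: Wed (+1)  2004: Fri (+2)  2005: Sat (+1)
Tuesday years: 1946, 1957, 1963, 1968, 1974, 1985, 1991, 1996, 2002 — 9 in total.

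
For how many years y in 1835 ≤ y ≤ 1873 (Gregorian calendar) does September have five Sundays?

11

September has 30 days; it has five Sundays when Sunday falls among the first (month-length − 28) days — i.e. when September 1 is one of Sunday/Saturday.
September 1 by year: 1835:Tue 1836:Thu 1837:Fri 1838:Sat✓ 1839:Sun✓ 1840:Tue 1841:Wed 1842:Thu 1843:Fri 1844:Sun✓ 1845:Mon 1846:Tue 1847:Wed 1848:Fri 1849:Sat✓ …(9 more)… 1859:Thu 1860:Sat✓ 1861:Sun✓ 1862:Mon 1863:Tue 1864:Thu 1865:Fri 1866:Sat✓ 1867:Sun✓ 1868:Tue 1869:Wed 1870:Thu 1871:Fri 1872:Sun✓ 1873:Mon
Years with five Sundays: 1838, 1839, 1844, 1849, 1850, 1855, 1860, 1861, 1866, 1867, 1872 → 11.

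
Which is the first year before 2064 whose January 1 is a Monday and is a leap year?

2052

Jan 1 advances by 2 weekdays after a leap year and by 1 after a common year.
2064: Jan 1 is Tuesday (leap).
2063: Monday
2062: Sunday
2061: Saturday
2060: Thursday (leap)
2059: Wednesday
2058: Tuesday
2057: Monday
2056: Saturday (leap)
2055: Friday
2054: Thursday
2053: Wednesday
2052: Monday (leap)
2052 begins on a Monday and is a leap year.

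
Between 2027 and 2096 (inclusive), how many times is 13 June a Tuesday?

Track 13 June's weekday year by year (advancing +1, or +2 across a Feb 29):
  2027: Sun  2028: Tue (+2) ✓  2029: Wed (+1)  2030: Thu (+1)  2031: Fri (+1)
  2032: Sun (+2)  2033: Mon (+1)  2034: Tue (+1) ✓  2035: Wed (+1)  2036: Fri (+2)
  2037: Sat (+1)  2038: Sun (+1)  2039: Mon (+1)  2040: Wed (+2)  … (42 more years) …
  2083: Sun (+1)  2084: Tue (+2) ✓  2085: Wed (+1)  2086: Thu (+1)  2087: Fri (+1)
  2088: Sun (+2)  2089: Mon (+1)  2090: Tue (+1) ✓  2091: Wed (+1)  2092: Fri (+2)
  2093: Sat (+1)  2094: Sun (+1)  2095: Mon (+1)  2096: Wed (+2)
Tuesday years: 2028, 2034, 2045, 2051, 2056, 2062, 2073, 2079, 2084, 2090 — 10 in total.

10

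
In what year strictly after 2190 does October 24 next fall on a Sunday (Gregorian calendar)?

From one year to the next, a fixed date's weekday advances by 1, or by 2 when a Feb 29 lies between the two dates.
2190: October 24 is Sunday.
2191: Monday (+1)
2192: Wednesday (+2)
2193: Thursday (+1)
2194: Friday (+1)
2195: Saturday (+1)
2196: Monday (+2)
2197: Tuesday (+1)
2198: Wednesday (+1)
2199: Thursday (+1)
2200: Friday (+1)
2201: Saturday (+1)
2202: Sunday (+1)
October 24 falls on a Sunday in 2202.

2202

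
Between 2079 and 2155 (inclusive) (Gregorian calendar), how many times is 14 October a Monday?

Track 14 October's weekday year by year (advancing +1, or +2 across a Feb 29):
  2079: Sat  2080: Mon (+2) ✓  2081: Tue (+1)  2082: Wed (+1)  2083: Thu (+1)
  2084: Sat (+2)  2085: Sun (+1)  2086: Mon (+1) ✓  2087: Tue (+1)  2088: Thu (+2)
  2089: Fri (+1)  2090: Sat (+1)  2091: Sun (+1)  2092: Tue (+2)  … (49 more years) …
  2142: Sun (+1)  2143: Mon (+1) ✓  2144: Wed (+2)  2145: Thu (+1)  2146: Fri (+1)
  2147: Sat (+1)  2148: Mon (+2) ✓  2149: Tue (+1)  2150: Wed (+1)  2151: Thu (+1)
  2152: Sat (+2)  2153: Sun (+1)  2154: Mon (+1) ✓  2155: Tue (+1)
Monday years: 2080, 2086, 2097, 2109, 2115, 2120, 2126, 2137, 2143, 2148, 2154 — 11 in total.

11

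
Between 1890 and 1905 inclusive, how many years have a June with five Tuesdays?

June has 30 days; it has five Tuesdays when Tuesday falls among the first (month-length − 28) days — i.e. when June 1 is one of Tuesday/Monday.
June 1 by year: 1890:Sun 1891:Mon✓ 1892:Wed 1893:Thu 1894:Fri 1895:Sat 1896:Mon✓ 1897:Tue✓ 1898:Wed 1899:Thu 1900:Fri 1901:Sat 1902:Sun 1903:Mon✓ 1904:Wed 1905:Thu
Years with five Tuesdays: 1891, 1896, 1897, 1903 → 4.

4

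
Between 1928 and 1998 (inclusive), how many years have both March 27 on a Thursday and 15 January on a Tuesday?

Check each year's weekday for March 27 and 15 January:
  1928: Tue/Sun  1929: Wed/Tue  1930: Thu/Wed  1931: Fri/Thu  1932: Sun/Fri  1933: Mon/Sun  1934: Tue/Mon  1935: Wed/Tue  1936: Fri/Wed  1937: Sat/Fri  1938: Sun/Sat  1939: Mon/Sun  1940: Wed/Mon  1941: Thu/Wed  …(43 more)…  1985: Wed/Tue  1986: Thu/Wed  1987: Fri/Thu  1988: Sun/Fri  1989: Mon/Sun  1990: Tue/Mon  1991: Wed/Tue  1992: Fri/Wed  1993: Sat/Fri  1994: Sun/Sat  1995: Mon/Sun  1996: Wed/Mon  1997: Thu/Wed  1998: Fri/Thu
Both conditions hold in: 1952, 1980 — 2.

2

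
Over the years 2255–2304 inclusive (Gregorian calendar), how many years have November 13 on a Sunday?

Track November 13's weekday year by year (advancing +1, or +2 across a Feb 29):
  2255: Tue  2256: Thu (+2)  2257: Fri (+1)  2258: Sat (+1)  2259: Sun (+1) ✓
  2260: Tue (+2)  2261: Wed (+1)  2262: Thu (+1)  2263: Fri (+1)  2264: Sun (+2) ✓
  2265: Mon (+1)  2266: Tue (+1)  2267: Wed (+1)  2268: Fri (+2)  … (22 more years) …
  2291: Fri (+1)  2292: Sun (+2) ✓  2293: Mon (+1)  2294: Tue (+1)  2295: Wed (+1)
  2296: Fri (+2)  2297: Sat (+1)  2298: Sun (+1) ✓  2299: Mon (+1)  2300: Tue (+1)
  2301: Wed (+1)  2302: Thu (+1)  2303: Fri (+1)  2304: Sun (+2) ✓
Sunday years: 2259, 2264, 2270, 2281, 2287, 2292, 2298, 2304 — 8 in total.

8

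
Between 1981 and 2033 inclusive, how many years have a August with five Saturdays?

23

August has 31 days; it has five Saturdays when Saturday falls among the first (month-length − 28) days — i.e. when August 1 is one of Saturday/Friday/Thursday.
August 1 by year: 1981:Sat✓ 1982:Sun 1983:Mon 1984:Wed 1985:Thu✓ 1986:Fri✓ 1987:Sat✓ 1988:Mon 1989:Tue 1990:Wed 1991:Thu✓ 1992:Sat✓ 1993:Sun 1994:Mon 1995:Tue …(23 more)… 2019:Thu✓ 2020:Sat✓ 2021:Sun 2022:Mon 2023:Tue 2024:Thu✓ 2025:Fri✓ 2026:Sat✓ 2027:Sun 2028:Tue 2029:Wed 2030:Thu✓ 2031:Fri✓ 2032:Sun 2033:Mon
Years with five Saturdays: 1981, 1985, 1986, 1987, 1991, 1992, 1996, 1997, 1998, 2002, 2003, 2008, 2009, 2013, 2014, 2015, 2019, 2020, 2024, 2025, 2026, 2030, 2031 → 23.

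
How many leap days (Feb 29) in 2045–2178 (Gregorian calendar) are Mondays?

Leap years in 2045–2178: 32 of them.
Feb 29 weekday advances by 5 (mod 7) from one leap year to the next four years later (or differs when a century non-leap intervenes).
Leap-day weekdays: 2048:Sat 2052:Thu 2056:Tue 2060:Sun 2064:Fri 2068:Wed 2072:Mon✓ 2076:Sat 2080:Thu 2084:Tue 2088:Sun 2092:Fri 2096:Wed …(6 more)… 2128:Sun 2132:Fri 2136:Wed 2140:Mon✓ 2144:Sat 2148:Thu 2152:Tue 2156:Sun 2160:Fri 2164:Wed 2168:Mon✓ 2172:Sat 2176:Thu
Monday: 2072, 2112, 2140, 2168 → 4.

4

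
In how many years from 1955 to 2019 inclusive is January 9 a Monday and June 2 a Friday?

7

Check each year's weekday for January 9 and June 2:
  1955: Sun/Thu  1956: Mon/Sat  1957: Wed/Sun  1958: Thu/Mon  1959: Fri/Tue  1960: Sat/Thu  1961: Mon/Fri ✓  1962: Tue/Sat  1963: Wed/Sun  1964: Thu/Tue  1965: Sat/Wed  1966: Sun/Thu  1967: Mon/Fri ✓  1968: Tue/Sun  …(37 more)…  2006: Mon/Fri ✓  2007: Tue/Sat  2008: Wed/Mon  2009: Fri/Tue  2010: Sat/Wed  2011: Sun/Thu  2012: Mon/Sat  2013: Wed/Sun  2014: Thu/Mon  2015: Fri/Tue  2016: Sat/Thu  2017: Mon/Fri ✓  2018: Tue/Sat  2019: Wed/Sun
Both conditions hold in: 1961, 1967, 1978, 1989, 1995, 2006, 2017 — 7.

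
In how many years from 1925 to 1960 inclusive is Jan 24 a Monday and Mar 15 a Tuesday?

4

Check each year's weekday for Jan 24 and Mar 15:
  1925: Sat/Sun  1926: Sun/Mon  1927: Mon/Tue ✓  1928: Tue/Thu  1929: Thu/Fri  1930: Fri/Sat  1931: Sat/Sun  1932: Sun/Tue  1933: Tue/Wed  1934: Wed/Thu  1935: Thu/Fri  1936: Fri/Sun  1937: Sun/Mon  1938: Mon/Tue ✓  …(8 more)…  1947: Fri/Sat  1948: Sat/Mon  1949: Mon/Tue ✓  1950: Tue/Wed  1951: Wed/Thu  1952: Thu/Sat  1953: Sat/Sun  1954: Sun/Mon  1955: Mon/Tue ✓  1956: Tue/Thu  1957: Thu/Fri  1958: Fri/Sat  1959: Sat/Sun  1960: Sun/Tue
Both conditions hold in: 1927, 1938, 1949, 1955 — 4.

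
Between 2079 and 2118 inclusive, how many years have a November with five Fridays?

November has 30 days; it has five Fridays when Friday falls among the first (month-length − 28) days — i.e. when November 1 is one of Friday/Thursday.
November 1 by year: 2079:Wed 2080:Fri✓ 2081:Sat 2082:Sun 2083:Mon 2084:Wed 2085:Thu✓ 2086:Fri✓ 2087:Sat 2088:Mon 2089:Tue 2090:Wed 2091:Thu✓ 2092:Sat 2093:Sun …(10 more)… 2104:Sat 2105:Sun 2106:Mon 2107:Tue 2108:Thu✓ 2109:Fri✓ 2110:Sat 2111:Sun 2112:Tue 2113:Wed 2114:Thu✓ 2115:Fri✓ 2116:Sun 2117:Mon 2118:Tue
Years with five Fridays: 2080, 2085, 2086, 2091, 2096, 2097, 2103, 2108, 2109, 2114, 2115 → 11.

11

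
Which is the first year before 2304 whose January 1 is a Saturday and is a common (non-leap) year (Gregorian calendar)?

2298

Jan 1 advances by 2 weekdays after a leap year and by 1 after a common year.
2304: Jan 1 is Friday (leap).
2303: Thursday
2302: Wednesday
2301: Tuesday
2300: Monday
2299: Sunday
2298: Saturday
2298 begins on a Saturday and is a common year.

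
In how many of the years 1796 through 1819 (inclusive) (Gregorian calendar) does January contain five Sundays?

January has 31 days; it has five Sundays when Sunday falls among the first (month-length − 28) days — i.e. when January 1 is one of Sunday/Saturday/Friday.
January 1 by year: 1796:Fri✓ 1797:Sun✓ 1798:Mon 1799:Tue 1800:Wed 1801:Thu 1802:Fri✓ 1803:Sat✓ 1804:Sun✓ 1805:Tue 1806:Wed 1807:Thu 1808:Fri✓ 1809:Sun✓ 1810:Mon 1811:Tue 1812:Wed 1813:Fri✓ 1814:Sat✓ 1815:Sun✓ 1816:Mon 1817:Wed 1818:Thu 1819:Fri✓
Years with five Sundays: 1796, 1797, 1802, 1803, 1804, 1808, 1809, 1813, 1814, 1815, 1819 → 11.

11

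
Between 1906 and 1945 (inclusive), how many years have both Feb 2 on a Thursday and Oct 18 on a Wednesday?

Check each year's weekday for Feb 2 and Oct 18:
  1906: Fri/Thu  1907: Sat/Fri  1908: Sun/Sun  1909: Tue/Mon  1910: Wed/Tue  1911: Thu/Wed ✓  1912: Fri/Fri  1913: Sun/Sat  1914: Mon/Sun  1915: Tue/Mon  1916: Wed/Wed  1917: Fri/Thu  1918: Sat/Fri  1919: Sun/Sat  …(12 more)…  1932: Tue/Tue  1933: Thu/Wed ✓  1934: Fri/Thu  1935: Sat/Fri  1936: Sun/Sun  1937: Tue/Mon  1938: Wed/Tue  1939: Thu/Wed ✓  1940: Fri/Fri  1941: Sun/Sat  1942: Mon/Sun  1943: Tue/Mon  1944: Wed/Wed  1945: Fri/Thu
Both conditions hold in: 1911, 1922, 1933, 1939 — 4.

4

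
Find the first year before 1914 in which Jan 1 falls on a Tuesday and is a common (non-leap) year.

Jan 1 advances by 2 weekdays after a leap year and by 1 after a common year.
1914: Jan 1 is Thursday.
1913: Wednesday
1912: Monday (leap)
1911: Sunday
1910: Saturday
1909: Friday
1908: Wednesday (leap)
1907: Tuesday
1907 begins on a Tuesday and is a common year.

1907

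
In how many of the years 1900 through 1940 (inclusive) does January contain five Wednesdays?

19

January has 31 days; it has five Wednesdays when Wednesday falls among the first (month-length − 28) days — i.e. when January 1 is one of Wednesday/Tuesday/Monday.
January 1 by year: 1900:Mon✓ 1901:Tue✓ 1902:Wed✓ 1903:Thu 1904:Fri 1905:Sun 1906:Mon✓ 1907:Tue✓ 1908:Wed✓ 1909:Fri 1910:Sat 1911:Sun 1912:Mon✓ 1913:Wed✓ 1914:Thu …(11 more)… 1926:Fri 1927:Sat 1928:Sun 1929:Tue✓ 1930:Wed✓ 1931:Thu 1932:Fri 1933:Sun 1934:Mon✓ 1935:Tue✓ 1936:Wed✓ 1937:Fri 1938:Sat 1939:Sun 1940:Mon✓
Years with five Wednesdays: 1900, 1901, 1902, 1906, 1907, 1908, 1912, 1913, 1917, 1918, 1919, 1923, 1924, 1929, 1930, 1934, 1935, 1936, 1940 → 19.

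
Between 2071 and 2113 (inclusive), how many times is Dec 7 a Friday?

6

Track Dec 7's weekday year by year (advancing +1, or +2 across a Feb 29):
  2071: Mon  2072: Wed (+2)  2073: Thu (+1)  2074: Fri (+1) ✓  2075: Sat (+1)
  2076: Mon (+2)  2077: Tue (+1)  2078: Wed (+1)  2079: Thu (+1)  2080: Sat (+2)
  2081: Sun (+1)  2082: Mon (+1)  2083: Tue (+1)  2084: Thu (+2)  … (15 more years) …
  2100: Tue (+1)  2101: Wed (+1)  2102: Thu (+1)  2103: Fri (+1) ✓  2104: Sun (+2)
  2105: Mon (+1)  2106: Tue (+1)  2107: Wed (+1)  2108: Fri (+2) ✓  2109: Sat (+1)
  2110: Sun (+1)  2111: Mon (+1)  2112: Wed (+2)  2113: Thu (+1)
Friday years: 2074, 2085, 2091, 2096, 2103, 2108 — 6 in total.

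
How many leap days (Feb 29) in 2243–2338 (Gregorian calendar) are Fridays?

Leap years in 2243–2338: 23 of them.
Feb 29 weekday advances by 5 (mod 7) from one leap year to the next four years later (or differs when a century non-leap intervenes).
Leap-day weekdays: 2244:Thu 2248:Tue 2252:Sun 2256:Fri✓ 2260:Wed 2264:Mon 2268:Sat 2272:Thu 2276:Tue 2280:Sun 2284:Fri✓ 2288:Wed 2292:Mon 2296:Sat 2304:Mon 2308:Sat 2312:Thu 2316:Tue 2320:Sun 2324:Fri✓ 2328:Wed 2332:Mon 2336:Sat
Friday: 2256, 2284, 2324 → 3.

3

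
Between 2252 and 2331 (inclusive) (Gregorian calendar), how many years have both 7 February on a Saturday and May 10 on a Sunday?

Check each year's weekday for 7 February and May 10:
  2252: Sat/Mon  2253: Mon/Tue  2254: Tue/Wed  2255: Wed/Thu  2256: Thu/Sat  2257: Sat/Sun ✓  2258: Sun/Mon  2259: Mon/Tue  2260: Tue/Thu  2261: Thu/Fri  2262: Fri/Sat  2263: Sat/Sun ✓  2264: Sun/Tue  2265: Tue/Wed  …(52 more)…  2318: Thu/Fri  2319: Fri/Sat  2320: Sat/Mon  2321: Mon/Tue  2322: Tue/Wed  2323: Wed/Thu  2324: Thu/Sat  2325: Sat/Sun ✓  2326: Sun/Mon  2327: Mon/Tue  2328: Tue/Thu  2329: Thu/Fri  2330: Fri/Sat  2331: Sat/Sun ✓
Both conditions hold in: 2257, 2263, 2274, 2285, 2291, 2303, 2314, 2325, 2331 — 9.

9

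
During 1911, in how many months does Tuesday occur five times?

4

A month of length L has five Tuesdays iff its first Tuesday is on day ≤ L−28 (so day 1–3 in a 31-day month, 1–2 in a 30-day month, day 1 in a leap February).
Checking each month of 1911: Jan starts Sun (31d) ✓; Feb starts Wed (28d); Mar starts Wed (31d); Apr starts Sat (30d); May starts Mon (31d) ✓; Jun starts Thu (30d); Jul starts Sat (31d); Aug starts Tue (31d) ✓; Sep starts Fri (30d); Oct starts Sun (31d) ✓; Nov starts Wed (30d); Dec starts Fri (31d).
Five-Tuesday months: January, May, August, October → 4.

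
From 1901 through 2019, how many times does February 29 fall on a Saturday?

4

Leap years in 1901–2019: 29 of them.
Feb 29 weekday advances by 5 (mod 7) from one leap year to the next four years later (or differs when a century non-leap intervenes).
Leap-day weekdays: 1904:Mon 1908:Sat✓ 1912:Thu 1916:Tue 1920:Sun 1924:Fri 1928:Wed 1932:Mon 1936:Sat✓ 1940:Thu 1944:Tue 1948:Sun 1952:Fri …(3 more)… 1968:Thu 1972:Tue 1976:Sun 1980:Fri 1984:Wed 1988:Mon 1992:Sat✓ 1996:Thu 2000:Tue 2004:Sun 2008:Fri 2012:Wed 2016:Mon
Saturday: 1908, 1936, 1964, 1992 → 4.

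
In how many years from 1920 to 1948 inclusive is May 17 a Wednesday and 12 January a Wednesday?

Check each year's weekday for May 17 and 12 January:
  1920: Mon/Mon  1921: Tue/Wed  1922: Wed/Thu  1923: Thu/Fri  1924: Sat/Sat  1925: Sun/Mon  1926: Mon/Tue  1927: Tue/Wed  1928: Thu/Thu  1929: Fri/Sat  1930: Sat/Sun  1931: Sun/Mon  1932: Tue/Tue  1933: Wed/Thu  1934: Thu/Fri  1935: Fri/Sat  1936: Sun/Sun  1937: Mon/Tue  1938: Tue/Wed  1939: Wed/Thu  1940: Fri/Fri  1941: Sat/Sun  1942: Sun/Mon  1943: Mon/Tue  1944: Wed/Wed ✓  1945: Thu/Fri  1946: Fri/Sat  1947: Sat/Sun  1948: Mon/Mon
Both conditions hold in: 1944 — 1.

1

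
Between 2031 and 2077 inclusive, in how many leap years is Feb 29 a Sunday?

Leap years in 2031–2077: 12 of them.
Feb 29 weekday advances by 5 (mod 7) from one leap year to the next four years later (or differs when a century non-leap intervenes).
Leap-day weekdays: 2032:Sun✓ 2036:Fri 2040:Wed 2044:Mon 2048:Sat 2052:Thu 2056:Tue 2060:Sun✓ 2064:Fri 2068:Wed 2072:Mon 2076:Sat
Sunday: 2032, 2060 → 2.

2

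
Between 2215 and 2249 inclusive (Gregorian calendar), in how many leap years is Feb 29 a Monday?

Leap years in 2215–2249: 9 of them.
Feb 29 weekday advances by 5 (mod 7) from one leap year to the next four years later (or differs when a century non-leap intervenes).
Leap-day weekdays: 2216:Thu 2220:Tue 2224:Sun 2228:Fri 2232:Wed 2236:Mon✓ 2240:Sat 2244:Thu 2248:Tue
Monday: 2236 → 1.

1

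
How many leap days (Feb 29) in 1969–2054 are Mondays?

3

Leap years in 1969–2054: 21 of them.
Feb 29 weekday advances by 5 (mod 7) from one leap year to the next four years later (or differs when a century non-leap intervenes).
Leap-day weekdays: 1972:Tue 1976:Sun 1980:Fri 1984:Wed 1988:Mon✓ 1992:Sat 1996:Thu 2000:Tue 2004:Sun 2008:Fri 2012:Wed 2016:Mon✓ 2020:Sat 2024:Thu 2028:Tue 2032:Sun 2036:Fri 2040:Wed 2044:Mon✓ 2048:Sat 2052:Thu
Monday: 1988, 2016, 2044 → 3.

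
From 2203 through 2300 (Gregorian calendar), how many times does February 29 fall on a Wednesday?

Leap years in 2203–2300: 24 of them.
Feb 29 weekday advances by 5 (mod 7) from one leap year to the next four years later (or differs when a century non-leap intervenes).
Leap-day weekdays: 2204:Wed✓ 2208:Mon 2212:Sat 2216:Thu 2220:Tue 2224:Sun 2228:Fri 2232:Wed✓ 2236:Mon 2240:Sat 2244:Thu 2248:Tue 2252:Sun 2256:Fri 2260:Wed✓ 2264:Mon 2268:Sat 2272:Thu 2276:Tue 2280:Sun 2284:Fri 2288:Wed✓ 2292:Mon 2296:Sat
Wednesday: 2204, 2232, 2260, 2288 → 4.

4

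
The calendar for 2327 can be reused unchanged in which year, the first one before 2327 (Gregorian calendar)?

2321

Two years share a calendar iff Jan 1 falls on the same weekday and both are leap or both are common. 2327: Jan 1 is Saturday, common year.
2326: Jan 1 Friday, common
2325: Jan 1 Thursday, common
2324: Jan 1 Tuesday, leap
2323: Jan 1 Monday, common
2322: Jan 1 Sunday, common
2321: Jan 1 Saturday, common
2321 matches on both conditions.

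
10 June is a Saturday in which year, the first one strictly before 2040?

From one year to the next, a fixed date's weekday advances by 1, or by 2 when a Feb 29 lies between the two dates.
2040: June 10 is Sunday.
2039: Friday (−2)
2038: Thursday (−1)
2037: Wednesday (−1)
2036: Tuesday (−1)
2035: Sunday (−2)
2034: Saturday (−1)
10 June falls on a Saturday in 2034.

2034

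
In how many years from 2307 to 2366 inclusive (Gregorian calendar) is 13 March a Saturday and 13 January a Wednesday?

Check each year's weekday for 13 March and 13 January:
  2307: Wed/Sun  2308: Fri/Mon  2309: Sat/Wed ✓  2310: Sun/Thu  2311: Mon/Fri  2312: Wed/Sat  2313: Thu/Mon  2314: Fri/Tue  2315: Sat/Wed ✓  2316: Mon/Thu  2317: Tue/Sat  2318: Wed/Sun  2319: Thu/Mon  2320: Sat/Tue  …(32 more)…  2353: Fri/Tue  2354: Sat/Wed ✓  2355: Sun/Thu  2356: Tue/Fri  2357: Wed/Sun  2358: Thu/Mon  2359: Fri/Tue  2360: Sun/Wed  2361: Mon/Fri  2362: Tue/Sat  2363: Wed/Sun  2364: Fri/Mon  2365: Sat/Wed ✓  2366: Sun/Thu
Both conditions hold in: 2309, 2315, 2326, 2337, 2343, 2354, 2365 — 7.

7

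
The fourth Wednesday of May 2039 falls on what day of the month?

May 1, 2039 is a Sunday, so the first Wednesday is the 4th.
The fourth Wednesday is 4 + 21 = 25.

25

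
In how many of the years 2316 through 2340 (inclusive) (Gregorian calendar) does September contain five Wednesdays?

September has 30 days; it has five Wednesdays when Wednesday falls among the first (month-length − 28) days — i.e. when September 1 is one of Wednesday/Tuesday.
September 1 by year: 2316:Fri 2317:Sat 2318:Sun 2319:Mon 2320:Wed✓ 2321:Thu 2322:Fri 2323:Sat 2324:Mon 2325:Tue✓ 2326:Wed✓ 2327:Thu 2328:Sat 2329:Sun 2330:Mon 2331:Tue✓ 2332:Thu 2333:Fri 2334:Sat 2335:Sun 2336:Tue✓ 2337:Wed✓ 2338:Thu 2339:Fri 2340:Sun
Years with five Wednesdays: 2320, 2325, 2326, 2331, 2336, 2337 → 6.

6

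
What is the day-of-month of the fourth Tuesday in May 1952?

May 1, 1952 is a Thursday, so the first Tuesday is the 6th.
The fourth Tuesday is 6 + 21 = 27.

27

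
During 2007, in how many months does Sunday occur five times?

4

A month of length L has five Sundays iff its first Sunday is on day ≤ L−28 (so day 1–3 in a 31-day month, 1–2 in a 30-day month, day 1 in a leap February).
Checking each month of 2007: Jan starts Mon (31d); Feb starts Thu (28d); Mar starts Thu (31d); Apr starts Sun (30d) ✓; May starts Tue (31d); Jun starts Fri (30d); Jul starts Sun (31d) ✓; Aug starts Wed (31d); Sep starts Sat (30d) ✓; Oct starts Mon (31d); Nov starts Thu (30d); Dec starts Sat (31d) ✓.
Five-Sunday months: April, July, September, December → 4.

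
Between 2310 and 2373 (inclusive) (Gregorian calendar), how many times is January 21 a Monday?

Track January 21's weekday year by year (advancing +1, or +2 across a Feb 29):
  2310: Fri  2311: Sat (+1)  2312: Sun (+1)  2313: Tue (+2)  2314: Wed (+1)
  2315: Thu (+1)  2316: Fri (+1)  2317: Sun (+2)  2318: Mon (+1) ✓  2319: Tue (+1)
  2320: Wed (+1)  2321: Fri (+2)  2322: Sat (+1)  2323: Sun (+1)  … (36 more years) …
  2360: Thu (+1)  2361: Sat (+2)  2362: Sun (+1)  2363: Mon (+1) ✓  2364: Tue (+1)
  2365: Thu (+2)  2366: Fri (+1)  2367: Sat (+1)  2368: Sun (+1)  2369: Tue (+2)
  2370: Wed (+1)  2371: Thu (+1)  2372: Fri (+1)  2373: Sun (+2)
Monday years: 2318, 2324, 2329, 2335, 2346, 2352, 2357, 2363 — 8 in total.

8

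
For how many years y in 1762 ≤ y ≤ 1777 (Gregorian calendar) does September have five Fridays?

September has 30 days; it has five Fridays when Friday falls among the first (month-length − 28) days — i.e. when September 1 is one of Friday/Thursday.
September 1 by year: 1762:Wed 1763:Thu✓ 1764:Sat 1765:Sun 1766:Mon 1767:Tue 1768:Thu✓ 1769:Fri✓ 1770:Sat 1771:Sun 1772:Tue 1773:Wed 1774:Thu✓ 1775:Fri✓ 1776:Sun 1777:Mon
Years with five Fridays: 1763, 1768, 1769, 1774, 1775 → 5.

5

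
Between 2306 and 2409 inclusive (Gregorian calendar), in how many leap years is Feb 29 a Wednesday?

Leap years in 2306–2409: 26 of them.
Feb 29 weekday advances by 5 (mod 7) from one leap year to the next four years later (or differs when a century non-leap intervenes).
Leap-day weekdays: 2308:Sat 2312:Thu 2316:Tue 2320:Sun 2324:Fri 2328:Wed✓ 2332:Mon 2336:Sat 2340:Thu 2344:Tue 2348:Sun 2352:Fri 2356:Wed✓ 2360:Mon 2364:Sat 2368:Thu 2372:Tue 2376:Sun 2380:Fri 2384:Wed✓ 2388:Mon 2392:Sat 2396:Thu 2400:Tue 2404:Sun 2408:Fri
Wednesday: 2328, 2356, 2384 → 3.

3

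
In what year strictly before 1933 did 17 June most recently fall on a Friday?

1932

From one year to the next, a fixed date's weekday advances by 1, or by 2 when a Feb 29 lies between the two dates.
1933: June 17 is Saturday.
1932: Friday (−1)
17 June falls on a Friday in 1932.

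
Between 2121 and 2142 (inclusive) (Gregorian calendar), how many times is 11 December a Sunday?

3

Track 11 December's weekday year by year (advancing +1, or +2 across a Feb 29):
  2121: Thu  2122: Fri (+1)  2123: Sat (+1)  2124: Mon (+2)  2125: Tue (+1)
  2126: Wed (+1)  2127: Thu (+1)  2128: Sat (+2)  2129: Sun (+1) ✓  2130: Mon (+1)
  2131: Tue (+1)  2132: Thu (+2)  2133: Fri (+1)  2134: Sat (+1)  2135: Sun (+1) ✓
  2136: Tue (+2)  2137: Wed (+1)  2138: Thu (+1)  2139: Fri (+1)  2140: Sun (+2) ✓
  2141: Mon (+1)  2142: Tue (+1)
Sunday years: 2129, 2135, 2140 — 3 in total.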